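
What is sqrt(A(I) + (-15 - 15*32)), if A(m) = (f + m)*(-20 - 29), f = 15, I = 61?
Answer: I*sqrt(4219) ≈ 64.954*I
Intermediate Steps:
A(m) = -735 - 49*m (A(m) = (15 + m)*(-20 - 29) = (15 + m)*(-49) = -735 - 49*m)
sqrt(A(I) + (-15 - 15*32)) = sqrt((-735 - 49*61) + (-15 - 15*32)) = sqrt((-735 - 2989) + (-15 - 480)) = sqrt(-3724 - 495) = sqrt(-4219) = I*sqrt(4219)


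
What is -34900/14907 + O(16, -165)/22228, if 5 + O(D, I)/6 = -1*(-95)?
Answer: -191926855/82838199 ≈ -2.3169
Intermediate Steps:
O(D, I) = 540 (O(D, I) = -30 + 6*(-1*(-95)) = -30 + 6*95 = -30 + 570 = 540)
-34900/14907 + O(16, -165)/22228 = -34900/14907 + 540/22228 = -34900*1/14907 + 540*(1/22228) = -34900/14907 + 135/5557 = -191926855/82838199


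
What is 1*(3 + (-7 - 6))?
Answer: -10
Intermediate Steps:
1*(3 + (-7 - 6)) = 1*(3 - 13) = 1*(-10) = -10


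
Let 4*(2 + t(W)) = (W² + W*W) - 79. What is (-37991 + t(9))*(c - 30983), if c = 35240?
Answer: -646591473/4 ≈ -1.6165e+8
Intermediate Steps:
t(W) = -87/4 + W²/2 (t(W) = -2 + ((W² + W*W) - 79)/4 = -2 + ((W² + W²) - 79)/4 = -2 + (2*W² - 79)/4 = -2 + (-79 + 2*W²)/4 = -2 + (-79/4 + W²/2) = -87/4 + W²/2)
(-37991 + t(9))*(c - 30983) = (-37991 + (-87/4 + (½)*9²))*(35240 - 30983) = (-37991 + (-87/4 + (½)*81))*4257 = (-37991 + (-87/4 + 81/2))*4257 = (-37991 + 75/4)*4257 = -151889/4*4257 = -646591473/4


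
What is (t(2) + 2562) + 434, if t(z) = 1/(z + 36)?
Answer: 113849/38 ≈ 2996.0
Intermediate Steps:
t(z) = 1/(36 + z)
(t(2) + 2562) + 434 = (1/(36 + 2) + 2562) + 434 = (1/38 + 2562) + 434 = 97357/38 + 434 = 113849/38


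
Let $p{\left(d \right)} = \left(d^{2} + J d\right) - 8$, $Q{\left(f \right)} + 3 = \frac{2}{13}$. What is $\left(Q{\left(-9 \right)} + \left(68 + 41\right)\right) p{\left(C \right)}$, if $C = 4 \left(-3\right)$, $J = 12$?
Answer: $- \frac{11040}{13} \approx -849.23$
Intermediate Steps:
$C = -12$
$Q{\left(f \right)} = - \frac{37}{13}$ ($Q{\left(f \right)} = -3 + \frac{2}{13} = - \frac{37}{13}$)
$p{\left(d \right)} = -8 + d^{2} + 12 d$ ($p{\left(d \right)} = \left(d^{2} + 12 d\right) - 8 = -8 + d^{2} + 12 d$)
$\left(Q{\left(-9 \right)} + \left(68 + 41\right)\right) p{\left(C \right)} = \left(- \frac{37}{13} + \left(68 + 41\right)\right) \left(-8 + \left(-12\right)^{2} + 12 \left(-12\right)\right) = \left(- \frac{37}{13} + 109\right) \left(-8 + 144 - 144\right) = \frac{1380}{13} \left(-8\right) = - \frac{11040}{13}$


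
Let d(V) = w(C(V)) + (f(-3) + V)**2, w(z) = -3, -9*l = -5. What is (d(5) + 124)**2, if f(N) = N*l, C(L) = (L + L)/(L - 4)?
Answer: 1413721/81 ≈ 17453.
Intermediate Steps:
l = 5/9 (l = -1/9*(-5) = 5/9 ≈ 0.55556)
C(L) = 2*L/(-4 + L) (C(L) = (2*L)/(-4 + L) = 2*L/(-4 + L))
f(N) = 5*N/9 (f(N) = N*(5/9) = 5*N/9)
d(V) = -3 + (-5/3 + V)**2 (d(V) = -3 + ((5/9)*(-3) + V)**2 = -3 + (-5/3 + V)**2)
(d(5) + 124)**2 = ((-3 + (-5 + 3*5)**2/9) + 124)**2 = ((-3 + (-5 + 15)**2/9) + 124)**2 = ((-3 + (1/9)*10**2) + 124)**2 = ((-3 + (1/9)*100) + 124)**2 = ((-3 + 100/9) + 124)**2 = (73/9 + 124)**2 = (1189/9)**2 = 1413721/81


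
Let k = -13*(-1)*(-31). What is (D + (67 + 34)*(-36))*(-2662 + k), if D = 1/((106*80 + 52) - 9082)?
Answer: 1225878013/110 ≈ 1.1144e+7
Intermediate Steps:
k = -403 (k = 13*(-31) = -403)
D = -1/550 (D = 1/((8480 + 52) - 9082) = 1/(8532 - 9082) = 1/(-550) = -1/550 ≈ -0.0018182)
(D + (67 + 34)*(-36))*(-2662 + k) = (-1/550 + (67 + 34)*(-36))*(-2662 - 403) = (-1/550 + 101*(-36))*(-3065) = (-1/550 - 3636)*(-3065) = -1999801/550*(-3065) = 1225878013/110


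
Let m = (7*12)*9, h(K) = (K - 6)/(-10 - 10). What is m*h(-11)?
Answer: 3213/5 ≈ 642.60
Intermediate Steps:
h(K) = 3/10 - K/20 (h(K) = (-6 + K)/(-20) = (-6 + K)*(-1/20) = 3/10 - K/20)
m = 756 (m = 84*9 = 756)
m*h(-11) = 756*(3/10 - 1/20*(-11)) = 756*(3/10 + 11/20) = 756*(17/20) = 3213/5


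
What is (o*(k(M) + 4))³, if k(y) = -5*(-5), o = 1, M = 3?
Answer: 24389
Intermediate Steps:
k(y) = 25
(o*(k(M) + 4))³ = (1*(25 + 4))³ = (1*29)³ = 29³ = 24389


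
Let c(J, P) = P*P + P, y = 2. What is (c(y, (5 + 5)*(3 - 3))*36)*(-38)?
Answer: 0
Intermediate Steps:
c(J, P) = P + P² (c(J, P) = P² + P = P + P²)
(c(y, (5 + 5)*(3 - 3))*36)*(-38) = ((((5 + 5)*(3 - 3))*(1 + (5 + 5)*(3 - 3)))*36)*(-38) = (((10*0)*(1 + 10*0))*36)*(-38) = ((0*(1 + 0))*36)*(-38) = ((0*1)*36)*(-38) = (0*36)*(-38) = 0*(-38) = 0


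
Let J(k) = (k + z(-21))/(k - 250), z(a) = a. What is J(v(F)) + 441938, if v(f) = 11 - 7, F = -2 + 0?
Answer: 108716765/246 ≈ 4.4194e+5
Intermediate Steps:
F = -2
v(f) = 4
J(k) = (-21 + k)/(-250 + k) (J(k) = (k - 21)/(k - 250) = (-21 + k)/(-250 + k))
J(v(F)) + 441938 = (-21 + 4)/(-250 + 4) + 441938 = -17/(-246) + 441938 = -1/246*(-17) + 441938 = 17/246 + 441938 = 108716765/246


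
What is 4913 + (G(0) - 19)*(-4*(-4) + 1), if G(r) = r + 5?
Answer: 4675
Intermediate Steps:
G(r) = 5 + r
4913 + (G(0) - 19)*(-4*(-4) + 1) = 4913 + ((5 + 0) - 19)*(-4*(-4) + 1) = 4913 + (5 - 19)*(16 + 1) = 4913 - 14*17 = 4913 - 238 = 4675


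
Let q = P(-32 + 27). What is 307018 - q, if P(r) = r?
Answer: 307023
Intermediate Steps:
q = -5 (q = -32 + 27 = -5)
307018 - q = 307018 - 1*(-5) = 307018 + 5 = 307023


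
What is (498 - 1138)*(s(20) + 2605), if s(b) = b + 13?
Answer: -1688320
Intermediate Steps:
s(b) = 13 + b
(498 - 1138)*(s(20) + 2605) = (498 - 1138)*((13 + 20) + 2605) = -640*(33 + 2605) = -640*2638 = -1688320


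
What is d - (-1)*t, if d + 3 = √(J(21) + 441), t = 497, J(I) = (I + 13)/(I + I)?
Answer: 494 + √194838/21 ≈ 515.02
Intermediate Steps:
J(I) = (13 + I)/(2*I) (J(I) = (13 + I)/((2*I)) = (13 + I)*(1/(2*I)) = (13 + I)/(2*I))
d = -3 + √194838/21 (d = -3 + √((½)*(13 + 21)/21 + 441) = -3 + √((½)*(1/21)*34 + 441) = -3 + √(17/21 + 441) = -3 + √(9278/21) = -3 + √194838/21 ≈ 18.019)
d - (-1)*t = (-3 + √194838/21) - (-1)*497 = (-3 + √194838/21) - 1*(-497) = (-3 + √194838/21) + 497 = 494 + √194838/21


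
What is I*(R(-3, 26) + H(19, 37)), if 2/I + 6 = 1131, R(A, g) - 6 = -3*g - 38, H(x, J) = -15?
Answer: -2/9 ≈ -0.22222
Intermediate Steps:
R(A, g) = -32 - 3*g (R(A, g) = 6 + (-3*g - 38) = 6 + (-38 - 3*g) = -32 - 3*g)
I = 2/1125 (I = 2/(-6 + 1131) = 2/1125 ≈ 0.0017778)
I*(R(-3, 26) + H(19, 37)) = 2*((-32 - 3*26) - 15)/1125 = 2*((-32 - 78) - 15)/1125 = 2*(-110 - 15)/1125 = (2/1125)*(-125) = -2/9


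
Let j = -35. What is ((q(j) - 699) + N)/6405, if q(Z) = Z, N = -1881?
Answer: -523/1281 ≈ -0.40827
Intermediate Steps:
((q(j) - 699) + N)/6405 = ((-35 - 699) - 1881)/6405 = (-734 - 1881)*(1/6405) = -2615*1/6405 = -523/1281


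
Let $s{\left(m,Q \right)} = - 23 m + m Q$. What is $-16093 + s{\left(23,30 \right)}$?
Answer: $-15932$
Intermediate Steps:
$s{\left(m,Q \right)} = - 23 m + Q m$
$-16093 + s{\left(23,30 \right)} = -16093 + 23 \left(-23 + 30\right) = -16093 + 23 \cdot 7 = -16093 + 161 = -15932$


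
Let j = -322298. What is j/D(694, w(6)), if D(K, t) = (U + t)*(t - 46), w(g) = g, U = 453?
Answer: 161149/9180 ≈ 17.554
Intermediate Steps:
D(K, t) = (-46 + t)*(453 + t) (D(K, t) = (453 + t)*(t - 46) = (453 + t)*(-46 + t) = (-46 + t)*(453 + t))
j/D(694, w(6)) = -322298/(-20838 + 6**2 + 407*6) = -322298/(-20838 + 36 + 2442) = -322298/(-18360) = -322298*(-1/18360) = 161149/9180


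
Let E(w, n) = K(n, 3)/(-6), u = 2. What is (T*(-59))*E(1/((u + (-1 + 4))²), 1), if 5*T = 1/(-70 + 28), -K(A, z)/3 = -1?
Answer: -59/420 ≈ -0.14048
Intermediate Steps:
K(A, z) = 3 (K(A, z) = -3*(-1) = 3)
T = -1/210 (T = 1/(5*(-70 + 28)) = (⅕)/(-42) = (⅕)*(-1/42) = -1/210 ≈ -0.0047619)
E(w, n) = -½ (E(w, n) = 3/(-6) = 3*(-⅙) = -½)
(T*(-59))*E(1/((u + (-1 + 4))²), 1) = -1/210*(-59)*(-½) = (59/210)*(-½) = -59/420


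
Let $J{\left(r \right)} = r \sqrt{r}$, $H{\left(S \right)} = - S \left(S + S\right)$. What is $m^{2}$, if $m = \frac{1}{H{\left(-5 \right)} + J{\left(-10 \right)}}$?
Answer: $- \frac{i}{- 1500 i + 1000 \sqrt{10}} \approx 0.00012245 - 0.00025814 i$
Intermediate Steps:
$H{\left(S \right)} = - 2 S^{2}$ ($H{\left(S \right)} = - S 2 S = - 2 S^{2}$)
$J{\left(r \right)} = r^{\frac{3}{2}}$
$m = \frac{1}{-50 - 10 i \sqrt{10}}$ ($m = \frac{1}{- 2 \left(-5\right)^{2} + \left(-10\right)^{\frac{3}{2}}} = \frac{1}{\left(-2\right) 25 - 10 i \sqrt{10}} = \frac{1}{-50 - 10 i \sqrt{10}} \approx -0.014286 + 0.0090351 i$)
$m^{2} = \left(\frac{i}{10 \left(\sqrt{10} - 5 i\right)}\right)^{2} = - \frac{1}{100 \left(\sqrt{10} - 5 i\right)^{2}}$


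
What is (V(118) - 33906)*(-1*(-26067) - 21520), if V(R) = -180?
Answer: -154989042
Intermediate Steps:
(V(118) - 33906)*(-1*(-26067) - 21520) = (-180 - 33906)*(-1*(-26067) - 21520) = -34086*(26067 - 21520) = -34086*4547 = -154989042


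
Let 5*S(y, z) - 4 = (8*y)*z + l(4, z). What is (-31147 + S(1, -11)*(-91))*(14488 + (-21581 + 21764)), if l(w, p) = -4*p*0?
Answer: -2172643061/5 ≈ -4.3453e+8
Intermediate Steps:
l(w, p) = 0
S(y, z) = ⅘ + 8*y*z/5 (S(y, z) = ⅘ + ((8*y)*z + 0)/5 = ⅘ + (8*y*z + 0)/5 = ⅘ + (8*y*z)/5 = ⅘ + 8*y*z/5)
(-31147 + S(1, -11)*(-91))*(14488 + (-21581 + 21764)) = (-31147 + (⅘ + (8/5)*1*(-11))*(-91))*(14488 + (-21581 + 21764)) = (-31147 + (⅘ - 88/5)*(-91))*(14488 + 183) = (-31147 - 84/5*(-91))*14671 = (-31147 + 7644/5)*14671 = -148091/5*14671 = -2172643061/5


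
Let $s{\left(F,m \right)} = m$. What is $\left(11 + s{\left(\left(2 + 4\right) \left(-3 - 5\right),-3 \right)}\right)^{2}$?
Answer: $64$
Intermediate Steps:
$\left(11 + s{\left(\left(2 + 4\right) \left(-3 - 5\right),-3 \right)}\right)^{2} = \left(11 - 3\right)^{2} = 8^{2} = 64$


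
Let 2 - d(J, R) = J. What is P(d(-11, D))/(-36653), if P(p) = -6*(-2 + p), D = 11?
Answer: 66/36653 ≈ 0.0018007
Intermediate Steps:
d(J, R) = 2 - J
P(p) = 12 - 6*p
P(d(-11, D))/(-36653) = (12 - 6*(2 - 1*(-11)))/(-36653) = (12 - 6*(2 + 11))*(-1/36653) = (12 - 6*13)*(-1/36653) = (12 - 78)*(-1/36653) = -66*(-1/36653) = 66/36653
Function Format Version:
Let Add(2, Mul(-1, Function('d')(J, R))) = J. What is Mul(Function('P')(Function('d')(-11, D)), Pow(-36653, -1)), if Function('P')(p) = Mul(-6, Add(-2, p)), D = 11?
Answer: Rational(66, 36653) ≈ 0.0018007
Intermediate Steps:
Function('d')(J, R) = Add(2, Mul(-1, J))
Function('P')(p) = Add(12, Mul(-6, p))
Mul(Function('P')(Function('d')(-11, D)), Pow(-36653, -1)) = Mul(Add(12, Mul(-6, Add(2, Mul(-1, -11)))), Pow(-36653, -1)) = Mul(Add(12, Mul(-6, Add(2, 11))), Rational(-1, 36653)) = Mul(Add(12, Mul(-6, 13)), Rational(-1, 36653)) = Mul(Add(12, -78), Rational(-1, 36653)) = Mul(-66, Rational(-1, 36653)) = Rational(66, 36653)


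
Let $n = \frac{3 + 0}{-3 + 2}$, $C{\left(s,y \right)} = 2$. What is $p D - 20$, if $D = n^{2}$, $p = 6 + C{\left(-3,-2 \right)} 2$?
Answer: $70$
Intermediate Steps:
$n = -3$ ($n = \frac{3}{-1} = 3 \left(-1\right) = -3$)
$p = 10$ ($p = 6 + 2 \cdot 2 = 6 + 4 = 10$)
$D = 9$ ($D = \left(-3\right)^{2} = 9$)
$p D - 20 = 10 \cdot 9 - 20 = 90 - 20 = 70$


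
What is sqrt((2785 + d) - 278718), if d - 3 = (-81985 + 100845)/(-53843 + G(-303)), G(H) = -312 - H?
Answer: 123*I*sqrt(3305772335)/13463 ≈ 525.29*I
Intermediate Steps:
d = 35674/13463 (d = 3 + (-81985 + 100845)/(-53843 + (-312 - 1*(-303))) = 3 + 18860/(-53843 + (-312 + 303)) = 3 + 18860/(-53843 - 9) = 3 + 18860/(-53852) = 3 + 18860*(-1/53852) = 3 - 4715/13463 = 35674/13463 ≈ 2.6498)
sqrt((2785 + d) - 278718) = sqrt((2785 + 35674/13463) - 278718) = sqrt(37530129/13463 - 278718) = sqrt(-3714850305/13463) = 123*I*sqrt(3305772335)/13463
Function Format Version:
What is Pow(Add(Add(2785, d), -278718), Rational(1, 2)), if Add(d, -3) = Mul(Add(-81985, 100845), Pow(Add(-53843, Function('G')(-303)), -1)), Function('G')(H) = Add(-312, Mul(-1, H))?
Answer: Mul(Rational(123, 13463), I, Pow(3305772335, Rational(1, 2))) ≈ Mul(525.29, I)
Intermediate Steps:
d = Rational(35674, 13463) (d = Add(3, Mul(Add(-81985, 100845), Pow(Add(-53843, Add(-312, Mul(-1, -303))), -1))) = Add(3, Mul(18860, Pow(Add(-53843, Add(-312, 303)), -1))) = Add(3, Mul(18860, Pow(Add(-53843, -9), -1))) = Add(3, Mul(18860, Pow(-53852, -1))) = Add(3, Mul(18860, Rational(-1, 53852))) = Add(3, Rational(-4715, 13463)) = Rational(35674, 13463) ≈ 2.6498)
Pow(Add(Add(2785, d), -278718), Rational(1, 2)) = Pow(Add(Add(2785, Rational(35674, 13463)), -278718), Rational(1, 2)) = Pow(Add(Rational(37530129, 13463), -278718), Rational(1, 2)) = Pow(Rational(-3714850305, 13463), Rational(1, 2)) = Mul(Rational(123, 13463), I, Pow(3305772335, Rational(1, 2)))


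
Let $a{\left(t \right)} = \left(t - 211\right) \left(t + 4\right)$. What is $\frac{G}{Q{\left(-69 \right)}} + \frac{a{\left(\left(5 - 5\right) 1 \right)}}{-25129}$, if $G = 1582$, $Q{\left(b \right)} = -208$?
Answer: $- \frac{1522251}{201032} \approx -7.5722$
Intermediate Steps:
$a{\left(t \right)} = \left(-211 + t\right) \left(4 + t\right)$
$\frac{G}{Q{\left(-69 \right)}} + \frac{a{\left(\left(5 - 5\right) 1 \right)}}{-25129} = \frac{1582}{-208} + \frac{-844 + \left(\left(5 - 5\right) 1\right)^{2} - 207 \left(5 - 5\right) 1}{-25129} = 1582 \left(- \frac{1}{208}\right) + \left(-844 + \left(0 \cdot 1\right)^{2} - 207 \cdot 0 \cdot 1\right) \left(- \frac{1}{25129}\right) = - \frac{791}{104} + \left(-844 + 0^{2} - 0\right) \left(- \frac{1}{25129}\right) = - \frac{791}{104} + \left(-844 + 0 + 0\right) \left(- \frac{1}{25129}\right) = - \frac{791}{104} - - \frac{844}{25129} = - \frac{791}{104} + \frac{844}{25129} = - \frac{1522251}{201032}$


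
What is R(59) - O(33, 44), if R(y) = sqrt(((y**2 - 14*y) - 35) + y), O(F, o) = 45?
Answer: -45 + sqrt(2679) ≈ 6.7591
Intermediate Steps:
R(y) = sqrt(-35 + y**2 - 13*y) (R(y) = sqrt((-35 + y**2 - 14*y) + y) = sqrt(-35 + y**2 - 13*y))
R(59) - O(33, 44) = sqrt(-35 + 59**2 - 13*59) - 1*45 = sqrt(-35 + 3481 - 767) - 45 = sqrt(2679) - 45 = -45 + sqrt(2679)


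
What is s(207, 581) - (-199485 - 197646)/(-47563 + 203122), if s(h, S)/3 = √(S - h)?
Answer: 132377/51853 + 3*√374 ≈ 60.570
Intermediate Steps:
s(h, S) = 3*√(S - h)
s(207, 581) - (-199485 - 197646)/(-47563 + 203122) = 3*√(581 - 1*207) - (-199485 - 197646)/(-47563 + 203122) = 3*√(581 - 207) - (-397131)/155559 = 3*√374 - (-397131)/155559 = 3*√374 - 1*(-132377/51853) = 3*√374 + 132377/51853 = 132377/51853 + 3*√374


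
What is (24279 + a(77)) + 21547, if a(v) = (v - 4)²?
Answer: 51155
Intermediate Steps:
a(v) = (-4 + v)²
(24279 + a(77)) + 21547 = (24279 + (-4 + 77)²) + 21547 = (24279 + 73²) + 21547 = (24279 + 5329) + 21547 = 29608 + 21547 = 51155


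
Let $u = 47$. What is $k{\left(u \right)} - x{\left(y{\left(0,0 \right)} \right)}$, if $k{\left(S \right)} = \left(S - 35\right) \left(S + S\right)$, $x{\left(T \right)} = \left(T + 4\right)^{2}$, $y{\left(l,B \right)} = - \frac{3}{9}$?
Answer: $\frac{10031}{9} \approx 1114.6$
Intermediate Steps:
$y{\left(l,B \right)} = - \frac{1}{3}$ ($y{\left(l,B \right)} = \left(-3\right) \frac{1}{9} = - \frac{1}{3}$)
$x{\left(T \right)} = \left(4 + T\right)^{2}$
$k{\left(S \right)} = 2 S \left(-35 + S\right)$ ($k{\left(S \right)} = \left(-35 + S\right) 2 S = 2 S \left(-35 + S\right)$)
$k{\left(u \right)} - x{\left(y{\left(0,0 \right)} \right)} = 2 \cdot 47 \left(-35 + 47\right) - \left(4 - \frac{1}{3}\right)^{2} = 2 \cdot 47 \cdot 12 - \left(\frac{11}{3}\right)^{2} = 1128 - \frac{121}{9} = \frac{10031}{9}$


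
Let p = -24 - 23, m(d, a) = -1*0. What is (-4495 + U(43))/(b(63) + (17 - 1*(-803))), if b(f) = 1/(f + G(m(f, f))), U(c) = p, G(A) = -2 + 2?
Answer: -286146/51661 ≈ -5.5389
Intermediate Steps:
m(d, a) = 0
p = -47
G(A) = 0
U(c) = -47
b(f) = 1/f (b(f) = 1/(f + 0) = 1/f)
(-4495 + U(43))/(b(63) + (17 - 1*(-803))) = (-4495 - 47)/(1/63 + (17 - 1*(-803))) = -4542/(1/63 + (17 + 803)) = -4542/(1/63 + 820) = -4542/51661/63 = -4542*63/51661 = -286146/51661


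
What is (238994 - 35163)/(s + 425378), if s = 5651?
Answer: 203831/431029 ≈ 0.47289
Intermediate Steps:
(238994 - 35163)/(s + 425378) = (238994 - 35163)/(5651 + 425378) = 203831/431029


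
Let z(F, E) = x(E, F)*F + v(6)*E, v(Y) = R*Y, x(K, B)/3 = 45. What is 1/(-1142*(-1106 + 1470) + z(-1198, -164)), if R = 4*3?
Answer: -1/589226 ≈ -1.6971e-6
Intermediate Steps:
R = 12
x(K, B) = 135 (x(K, B) = 3*45 = 135)
v(Y) = 12*Y
z(F, E) = 72*E + 135*F (z(F, E) = 135*F + (12*6)*E = 135*F + 72*E = 72*E + 135*F)
1/(-1142*(-1106 + 1470) + z(-1198, -164)) = 1/(-1142*(-1106 + 1470) + (72*(-164) + 135*(-1198))) = 1/(-1142*364 + (-11808 - 161730)) = 1/(-415688 - 173538) = 1/(-589226) = -1/589226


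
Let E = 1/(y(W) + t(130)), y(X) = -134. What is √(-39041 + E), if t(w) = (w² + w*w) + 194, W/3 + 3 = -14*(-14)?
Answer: I*√11190122712435/16930 ≈ 197.59*I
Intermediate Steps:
W = 579 (W = -9 + 3*(-14*(-14)) = -9 + 3*196 = -9 + 588 = 579)
t(w) = 194 + 2*w² (t(w) = (w² + w²) + 194 = 2*w² + 194 = 194 + 2*w²)
E = 1/33860 (E = 1/(-134 + (194 + 2*130²)) = 1/(-134 + (194 + 2*16900)) = 1/(-134 + (194 + 33800)) = 1/(-134 + 33994) = 1/33860 ≈ 2.9533e-5)
√(-39041 + E) = √(-39041 + 1/33860) = √(-1321928259/33860) = I*√11190122712435/16930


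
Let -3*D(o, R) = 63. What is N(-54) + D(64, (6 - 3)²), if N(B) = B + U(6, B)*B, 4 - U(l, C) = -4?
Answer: -507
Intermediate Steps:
U(l, C) = 8 (U(l, C) = 4 - 1*(-4) = 4 + 4 = 8)
N(B) = 9*B (N(B) = B + 8*B = 9*B)
D(o, R) = -21 (D(o, R) = -⅓*63 = -21)
N(-54) + D(64, (6 - 3)²) = 9*(-54) - 21 = -486 - 21 = -507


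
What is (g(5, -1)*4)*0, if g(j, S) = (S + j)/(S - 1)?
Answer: 0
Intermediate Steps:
g(j, S) = (S + j)/(-1 + S)
(g(5, -1)*4)*0 = (((-1 + 5)/(-1 - 1))*4)*0 = ((4/(-2))*4)*0 = (-½*4*4)*0 = -2*4*0 = -8*0 = 0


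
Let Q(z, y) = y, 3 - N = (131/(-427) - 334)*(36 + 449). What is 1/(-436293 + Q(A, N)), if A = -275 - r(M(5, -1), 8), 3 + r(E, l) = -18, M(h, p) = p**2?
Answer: -427/117062565 ≈ -3.6476e-6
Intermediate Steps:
r(E, l) = -21 (r(E, l) = -3 - 18 = -21)
A = -254 (A = -275 - 1*(-21) = -275 + 21 = -254)
N = 69234546/427 (N = 3 - (131/(-427) - 334)*(36 + 449) = 3 - (131*(-1/427) - 334)*485 = 3 - (-131/427 - 334)*485 = 3 - (-142749)*485/427 = 3 - 1*(-69233265/427) = 3 + 69233265/427 = 69234546/427 ≈ 1.6214e+5)
1/(-436293 + Q(A, N)) = 1/(-436293 + 69234546/427) = 1/(-117062565/427) = -427/117062565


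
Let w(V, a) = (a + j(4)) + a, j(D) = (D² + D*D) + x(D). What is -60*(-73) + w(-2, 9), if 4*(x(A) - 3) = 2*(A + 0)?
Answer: 4435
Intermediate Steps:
x(A) = 3 + A/2 (x(A) = 3 + (2*(A + 0))/4 = 3 + (2*A)/4 = 3 + A/2)
j(D) = 3 + D/2 + 2*D² (j(D) = (D² + D*D) + (3 + D/2) = (D² + D²) + (3 + D/2) = 2*D² + (3 + D/2) = 3 + D/2 + 2*D²)
w(V, a) = 37 + 2*a (w(V, a) = (a + (3 + (½)*4 + 2*4²)) + a = (a + (3 + 2 + 2*16)) + a = (a + (3 + 2 + 32)) + a = (a + 37) + a = (37 + a) + a = 37 + 2*a)
-60*(-73) + w(-2, 9) = -60*(-73) + (37 + 2*9) = 4380 + (37 + 18) = 4380 + 55 = 4435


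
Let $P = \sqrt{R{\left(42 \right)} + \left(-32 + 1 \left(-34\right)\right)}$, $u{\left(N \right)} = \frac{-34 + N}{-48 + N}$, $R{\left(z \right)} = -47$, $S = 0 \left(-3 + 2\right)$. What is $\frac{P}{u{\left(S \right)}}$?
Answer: $\frac{24 i \sqrt{113}}{17} \approx 15.007 i$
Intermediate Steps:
$S = 0$ ($S = 0 \left(-1\right) = 0$)
$u{\left(N \right)} = \frac{-34 + N}{-48 + N}$
$P = i \sqrt{113}$ ($P = \sqrt{-47 + \left(-32 + 1 \left(-34\right)\right)} = \sqrt{-47 - 66} = \sqrt{-113} = i \sqrt{113} \approx 10.63 i$)
$\frac{P}{u{\left(S \right)}} = \frac{i \sqrt{113}}{\frac{1}{-48 + 0} \left(-34 + 0\right)} = \frac{i \sqrt{113}}{\frac{1}{-48} \left(-34\right)} = \frac{i \sqrt{113}}{\left(- \frac{1}{48}\right) \left(-34\right)} = \frac{i \sqrt{113}}{\frac{17}{24}} = i \sqrt{113} \cdot \frac{24}{17} = \frac{24 i \sqrt{113}}{17}$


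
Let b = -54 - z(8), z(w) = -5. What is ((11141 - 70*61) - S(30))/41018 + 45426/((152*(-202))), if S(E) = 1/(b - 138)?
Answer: -77245787951/58877729416 ≈ -1.3120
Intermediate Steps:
b = -49 (b = -54 - 1*(-5) = -54 + 5 = -49)
S(E) = -1/187 (S(E) = 1/(-49 - 138) = 1/(-187) = -1/187)
((11141 - 70*61) - S(30))/41018 + 45426/((152*(-202))) = ((11141 - 70*61) - 1*(-1/187))/41018 + 45426/((152*(-202))) = ((11141 - 1*4270) + 1/187)*(1/41018) + 45426/(-30704) = ((11141 - 4270) + 1/187)*(1/41018) + 45426*(-1/30704) = (6871 + 1/187)*(1/41018) - 22713/15352 = (1284878/187)*(1/41018) - 22713/15352 = 642439/3835183 - 22713/15352 = -77245787951/58877729416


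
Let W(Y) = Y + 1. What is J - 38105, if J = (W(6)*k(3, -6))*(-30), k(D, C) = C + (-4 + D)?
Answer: -36635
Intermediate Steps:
k(D, C) = -4 + C + D
W(Y) = 1 + Y
J = 1470 (J = ((1 + 6)*(-4 - 6 + 3))*(-30) = (7*(-7))*(-30) = -49*(-30) = 1470)
J - 38105 = 1470 - 38105 = -36635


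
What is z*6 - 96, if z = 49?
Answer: 198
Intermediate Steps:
z*6 - 96 = 49*6 - 96 = 294 - 96 = 198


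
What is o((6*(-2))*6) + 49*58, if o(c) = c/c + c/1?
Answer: 2771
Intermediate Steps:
o(c) = 1 + c (o(c) = 1 + c*1 = 1 + c)
o((6*(-2))*6) + 49*58 = (1 + (6*(-2))*6) + 49*58 = (1 - 12*6) + 2842 = (1 - 72) + 2842 = -71 + 2842 = 2771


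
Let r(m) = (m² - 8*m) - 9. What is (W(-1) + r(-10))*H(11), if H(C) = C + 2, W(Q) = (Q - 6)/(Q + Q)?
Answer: 4537/2 ≈ 2268.5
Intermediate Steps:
W(Q) = (-6 + Q)/(2*Q) (W(Q) = (-6 + Q)/((2*Q)) = (-6 + Q)*(1/(2*Q)) = (-6 + Q)/(2*Q))
r(m) = -9 + m² - 8*m
H(C) = 2 + C
(W(-1) + r(-10))*H(11) = ((½)*(-6 - 1)/(-1) + (-9 + (-10)² - 8*(-10)))*(2 + 11) = ((½)*(-1)*(-7) + (-9 + 100 + 80))*13 = (7/2 + 171)*13 = (349/2)*13 = 4537/2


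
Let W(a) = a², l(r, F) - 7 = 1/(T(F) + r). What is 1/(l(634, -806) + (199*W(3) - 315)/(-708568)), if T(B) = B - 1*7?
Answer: 31708418/221715733 ≈ 0.14301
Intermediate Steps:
T(B) = -7 + B (T(B) = B - 7 = -7 + B)
l(r, F) = 7 + 1/(-7 + F + r) (l(r, F) = 7 + 1/((-7 + F) + r) = 7 + 1/(-7 + F + r))
1/(l(634, -806) + (199*W(3) - 315)/(-708568)) = 1/((-48 + 7*(-806) + 7*634)/(-7 - 806 + 634) + (199*3² - 315)/(-708568)) = 1/((-48 - 5642 + 4438)/(-179) + (199*9 - 315)*(-1/708568)) = 1/(-1/179*(-1252) + (1791 - 315)*(-1/708568)) = 1/(1252/179 + 1476*(-1/708568)) = 1/(1252/179 - 369/177142) = 1/(221715733/31708418) = 31708418/221715733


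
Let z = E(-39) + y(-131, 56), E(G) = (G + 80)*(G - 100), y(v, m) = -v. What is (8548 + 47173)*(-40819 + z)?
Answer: -2584730027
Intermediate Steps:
E(G) = (-100 + G)*(80 + G) (E(G) = (80 + G)*(-100 + G) = (-100 + G)*(80 + G))
z = -5568 (z = (-8000 + (-39)**2 - 20*(-39)) - 1*(-131) = (-8000 + 1521 + 780) + 131 = -5699 + 131 = -5568)
(8548 + 47173)*(-40819 + z) = (8548 + 47173)*(-40819 - 5568) = 55721*(-46387) = -2584730027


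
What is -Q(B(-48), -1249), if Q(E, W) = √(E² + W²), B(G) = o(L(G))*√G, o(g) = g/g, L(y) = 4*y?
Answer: -√1559953 ≈ -1249.0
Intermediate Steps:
o(g) = 1
B(G) = √G (B(G) = 1*√G = √G)
-Q(B(-48), -1249) = -√((√(-48))² + (-1249)²) = -√((4*I*√3)² + 1560001) = -√(-48 + 1560001) = -√1559953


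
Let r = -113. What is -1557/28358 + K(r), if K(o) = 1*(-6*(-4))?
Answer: 679035/28358 ≈ 23.945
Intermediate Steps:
K(o) = 24 (K(o) = 1*24 = 24)
-1557/28358 + K(r) = -1557/28358 + 24 = 679035/28358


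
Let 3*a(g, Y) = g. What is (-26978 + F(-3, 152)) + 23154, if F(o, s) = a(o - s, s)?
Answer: -11627/3 ≈ -3875.7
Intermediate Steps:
a(g, Y) = g/3
F(o, s) = -s/3 + o/3 (F(o, s) = (o - s)/3 = -s/3 + o/3)
(-26978 + F(-3, 152)) + 23154 = (-26978 + (-⅓*152 + (⅓)*(-3))) + 23154 = (-26978 + (-152/3 - 1)) + 23154 = (-26978 - 155/3) + 23154 = -81089/3 + 23154 = -11627/3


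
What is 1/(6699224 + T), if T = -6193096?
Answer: 1/506128 ≈ 1.9758e-6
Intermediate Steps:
1/(6699224 + T) = 1/(6699224 - 6193096) = 1/506128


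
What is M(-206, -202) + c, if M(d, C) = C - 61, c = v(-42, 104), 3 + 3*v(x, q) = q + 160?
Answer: -176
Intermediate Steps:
v(x, q) = 157/3 + q/3 (v(x, q) = -1 + (q + 160)/3 = -1 + (160 + q)/3 = -1 + (160/3 + q/3) = 157/3 + q/3)
c = 87 (c = 157/3 + (1/3)*104 = 157/3 + 104/3 = 87)
M(d, C) = -61 + C
M(-206, -202) + c = (-61 - 202) + 87 = -263 + 87 = -176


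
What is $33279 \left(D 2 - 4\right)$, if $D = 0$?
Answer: $-133116$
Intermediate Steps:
$33279 \left(D 2 - 4\right) = 33279 \left(0 \cdot 2 - 4\right) = 33279 \left(0 - 4\right) = 33279 \left(-4\right) = -133116$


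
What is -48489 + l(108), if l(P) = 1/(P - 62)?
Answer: -2230493/46 ≈ -48489.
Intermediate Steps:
l(P) = 1/(-62 + P)
-48489 + l(108) = -48489 + 1/(-62 + 108) = -48489 + 1/46 = -2230493/46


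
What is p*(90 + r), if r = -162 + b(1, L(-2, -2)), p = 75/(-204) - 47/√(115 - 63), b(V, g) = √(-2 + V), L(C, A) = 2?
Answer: (72 - I)*(325 + 1598*√13)/884 ≈ 495.75 - 6.8854*I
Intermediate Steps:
p = -25/68 - 47*√13/26 (p = 75*(-1/204) - 47*√13/26 = -25/68 - 47*√13/26 ≈ -6.8854)
r = -162 + I (r = -162 + √(-2 + 1) = -162 + √(-1) = -162 + I ≈ -162.0 + 1.0*I)
p*(90 + r) = (-25/68 - 47*√13/26)*(90 + (-162 + I)) = (-25/68 - 47*√13/26)*(-72 + I) = (-72 + I)*(-25/68 - 47*√13/26)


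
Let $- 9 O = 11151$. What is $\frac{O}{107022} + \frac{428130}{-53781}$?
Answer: $- \frac{5098440391}{639527798} \approx -7.9722$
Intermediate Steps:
$O = -1239$ ($O = \left(- \frac{1}{9}\right) 11151 = -1239$)
$\frac{O}{107022} + \frac{428130}{-53781} = - \frac{1239}{107022} + \frac{428130}{-53781} = \left(-1239\right) \frac{1}{107022} + 428130 \left(- \frac{1}{53781}\right) = - \frac{413}{35674} - \frac{142710}{17927} = - \frac{5098440391}{639527798}$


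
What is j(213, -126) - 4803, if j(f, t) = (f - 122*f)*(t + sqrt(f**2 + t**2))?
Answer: 3242595 - 77319*sqrt(6805) ≈ -3.1356e+6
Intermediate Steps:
j(f, t) = -121*f*(t + sqrt(f**2 + t**2)) (j(f, t) = (-121*f)*(t + sqrt(f**2 + t**2)) = -121*f*(t + sqrt(f**2 + t**2)))
j(213, -126) - 4803 = -121*213*(-126 + sqrt(213**2 + (-126)**2)) - 4803 = -121*213*(-126 + sqrt(45369 + 15876)) - 4803 = -121*213*(-126 + sqrt(61245)) - 4803 = -121*213*(-126 + 3*sqrt(6805)) - 4803 = (3247398 - 77319*sqrt(6805)) - 4803 = 3242595 - 77319*sqrt(6805)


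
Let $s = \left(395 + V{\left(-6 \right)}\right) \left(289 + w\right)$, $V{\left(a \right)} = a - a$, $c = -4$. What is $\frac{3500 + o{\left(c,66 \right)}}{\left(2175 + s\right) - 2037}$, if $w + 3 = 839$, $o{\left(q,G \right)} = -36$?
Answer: $\frac{3464}{444513} \approx 0.0077928$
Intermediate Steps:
$V{\left(a \right)} = 0$
$w = 836$ ($w = -3 + 839 = 836$)
$s = 444375$ ($s = \left(395 + 0\right) \left(289 + 836\right) = 395 \cdot 1125 = 444375$)
$\frac{3500 + o{\left(c,66 \right)}}{\left(2175 + s\right) - 2037} = \frac{3500 - 36}{\left(2175 + 444375\right) - 2037} = \frac{3464}{446550 - 2037} = \frac{3464}{444513}$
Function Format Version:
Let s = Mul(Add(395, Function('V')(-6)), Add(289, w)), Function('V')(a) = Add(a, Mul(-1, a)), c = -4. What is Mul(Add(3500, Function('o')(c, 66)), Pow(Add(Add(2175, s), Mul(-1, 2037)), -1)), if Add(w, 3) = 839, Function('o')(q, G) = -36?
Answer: Rational(3464, 444513) ≈ 0.0077928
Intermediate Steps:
Function('V')(a) = 0
w = 836 (w = Add(-3, 839) = 836)
s = 444375 (s = Mul(Add(395, 0), Add(289, 836)) = Mul(395, 1125) = 444375)
Mul(Add(3500, Function('o')(c, 66)), Pow(Add(Add(2175, s), Mul(-1, 2037)), -1)) = Mul(Add(3500, -36), Pow(Add(Add(2175, 444375), Mul(-1, 2037)), -1)) = Mul(3464, Pow(Add(446550, -2037), -1)) = Mul(3464, Pow(444513, -1)) = Mul(3464, Rational(1, 444513)) = Rational(3464, 444513)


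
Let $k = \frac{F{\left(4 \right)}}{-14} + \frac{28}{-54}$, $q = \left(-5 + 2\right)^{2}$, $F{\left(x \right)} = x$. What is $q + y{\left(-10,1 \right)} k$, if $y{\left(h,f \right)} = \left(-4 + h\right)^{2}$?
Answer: $- \frac{4013}{27} \approx -148.63$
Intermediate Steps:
$q = 9$ ($q = \left(-3\right)^{2} = 9$)
$k = - \frac{152}{189}$ ($k = \frac{4}{-14} + \frac{28}{-54} = 4 \left(- \frac{1}{14}\right) + 28 \left(- \frac{1}{54}\right) = - \frac{2}{7} - \frac{14}{27} = - \frac{152}{189} \approx -0.80423$)
$q + y{\left(-10,1 \right)} k = 9 + \left(-4 - 10\right)^{2} \left(- \frac{152}{189}\right) = 9 + \left(-14\right)^{2} \left(- \frac{152}{189}\right) = 9 + 196 \left(- \frac{152}{189}\right) = 9 - \frac{4256}{27} = - \frac{4013}{27}$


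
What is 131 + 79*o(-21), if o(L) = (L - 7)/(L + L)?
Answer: 551/3 ≈ 183.67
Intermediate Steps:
o(L) = (-7 + L)/(2*L) (o(L) = (-7 + L)/((2*L)) = (-7 + L)*(1/(2*L)) = (-7 + L)/(2*L))
131 + 79*o(-21) = 131 + 79*((½)*(-7 - 21)/(-21)) = 131 + 79*((½)*(-1/21)*(-28)) = 131 + 79*(⅔) = 131 + 158/3 = 551/3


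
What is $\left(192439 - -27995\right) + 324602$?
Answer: $545036$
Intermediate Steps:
$\left(192439 - -27995\right) + 324602 = \left(192439 + 27995\right) + 324602 = 220434 + 324602 = 545036$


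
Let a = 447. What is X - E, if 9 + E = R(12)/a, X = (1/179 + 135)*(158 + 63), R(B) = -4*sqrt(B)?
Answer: 5342297/179 + 8*sqrt(3)/447 ≈ 29845.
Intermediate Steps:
X = 5340686/179 (X = (1/179 + 135)*221 = (24166/179)*221 = 5340686/179 ≈ 29836.)
E = -9 - 8*sqrt(3)/447 ≈ -9.0310
X - E = 5340686/179 - (-9 - 8*sqrt(3)/447) = 5340686/179 + (9 + 8*sqrt(3)/447) = 5342297/179 + 8*sqrt(3)/447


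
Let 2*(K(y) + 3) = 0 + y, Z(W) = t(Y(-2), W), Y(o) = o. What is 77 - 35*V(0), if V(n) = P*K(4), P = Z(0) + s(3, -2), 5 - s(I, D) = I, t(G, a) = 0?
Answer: 147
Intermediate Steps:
s(I, D) = 5 - I
Z(W) = 0
K(y) = -3 + y/2 (K(y) = -3 + (0 + y)/2 = -3 + y/2)
P = 2 (P = 0 + (5 - 1*3) = 0 + (5 - 3) = 0 + 2 = 2)
V(n) = -2 (V(n) = 2*(-3 + (½)*4) = 2*(-3 + 2) = 2*(-1) = -2)
77 - 35*V(0) = 77 - 35*(-2) = 77 + 70 = 147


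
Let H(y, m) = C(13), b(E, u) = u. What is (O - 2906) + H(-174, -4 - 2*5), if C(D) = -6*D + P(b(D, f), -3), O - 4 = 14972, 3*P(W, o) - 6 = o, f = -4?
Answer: 11993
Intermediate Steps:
P(W, o) = 2 + o/3
O = 14976 (O = 4 + 14972 = 14976)
C(D) = 1 - 6*D (C(D) = -6*D + (2 + (⅓)*(-3)) = -6*D + (2 - 1) = -6*D + 1 = 1 - 6*D)
H(y, m) = -77 (H(y, m) = 1 - 6*13 = 1 - 78 = -77)
(O - 2906) + H(-174, -4 - 2*5) = (14976 - 2906) - 77 = 12070 - 77 = 11993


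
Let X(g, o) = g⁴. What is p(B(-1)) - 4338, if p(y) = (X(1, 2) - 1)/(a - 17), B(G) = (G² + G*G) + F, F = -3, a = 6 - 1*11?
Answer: -4338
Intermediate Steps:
a = -5 (a = 6 - 11 = -5)
B(G) = -3 + 2*G² (B(G) = (G² + G*G) - 3 = (G² + G²) - 3 = 2*G² - 3 = -3 + 2*G²)
p(y) = 0 (p(y) = (1⁴ - 1)/(-5 - 17) = (1 - 1)/(-22) = 0*(-1/22) = 0)
p(B(-1)) - 4338 = 0 - 4338 = -4338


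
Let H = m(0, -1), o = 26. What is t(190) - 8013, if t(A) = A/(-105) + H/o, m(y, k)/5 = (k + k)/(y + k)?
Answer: -2187938/273 ≈ -8014.4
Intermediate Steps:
m(y, k) = 10*k/(k + y) (m(y, k) = 5*((k + k)/(y + k)) = 5*((2*k)/(k + y)) = 5*(2*k/(k + y)) = 10*k/(k + y))
H = 10 (H = 10*(-1)/(-1 + 0) = 10*(-1)/(-1) = 10*(-1)*(-1) = 10)
t(A) = 5/13 - A/105 (t(A) = A/(-105) + 10/26 = A*(-1/105) + 10*(1/26) = -A/105 + 5/13 = 5/13 - A/105)
t(190) - 8013 = (5/13 - 1/105*190) - 8013 = (5/13 - 38/21) - 8013 = -389/273 - 8013 = -2187938/273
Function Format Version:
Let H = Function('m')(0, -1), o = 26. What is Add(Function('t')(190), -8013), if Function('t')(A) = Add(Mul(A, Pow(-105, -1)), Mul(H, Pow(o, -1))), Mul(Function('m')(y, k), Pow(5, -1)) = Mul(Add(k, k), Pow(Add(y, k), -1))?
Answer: Rational(-2187938, 273) ≈ -8014.4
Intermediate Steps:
Function('m')(y, k) = Mul(10, k, Pow(Add(k, y), -1)) (Function('m')(y, k) = Mul(5, Mul(Add(k, k), Pow(Add(y, k), -1))) = Mul(5, Mul(Mul(2, k), Pow(Add(k, y), -1))) = Mul(5, Mul(2, k, Pow(Add(k, y), -1))) = Mul(10, k, Pow(Add(k, y), -1)))
H = 10 (H = Mul(10, -1, Pow(Add(-1, 0), -1)) = Mul(10, -1, Pow(-1, -1)) = Mul(10, -1, -1) = 10)
Function('t')(A) = Add(Rational(5, 13), Mul(Rational(-1, 105), A)) (Function('t')(A) = Add(Mul(A, Pow(-105, -1)), Mul(10, Pow(26, -1))) = Add(Mul(A, Rational(-1, 105)), Mul(10, Rational(1, 26))) = Add(Mul(Rational(-1, 105), A), Rational(5, 13)) = Add(Rational(5, 13), Mul(Rational(-1, 105), A)))
Add(Function('t')(190), -8013) = Add(Add(Rational(5, 13), Mul(Rational(-1, 105), 190)), -8013) = Add(Add(Rational(5, 13), Rational(-38, 21)), -8013) = Add(Rational(-389, 273), -8013) = Rational(-2187938, 273)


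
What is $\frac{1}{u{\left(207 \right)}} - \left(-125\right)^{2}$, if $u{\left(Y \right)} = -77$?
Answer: $- \frac{1203126}{77} \approx -15625.0$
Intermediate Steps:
$\frac{1}{u{\left(207 \right)}} - \left(-125\right)^{2} = \frac{1}{-77} - \left(-125\right)^{2} = - \frac{1}{77} - 15625 = - \frac{1203126}{77}$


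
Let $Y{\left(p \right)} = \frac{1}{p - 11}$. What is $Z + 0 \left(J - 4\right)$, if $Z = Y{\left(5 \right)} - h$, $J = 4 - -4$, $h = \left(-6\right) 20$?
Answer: $\frac{719}{6} \approx 119.83$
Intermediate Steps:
$Y{\left(p \right)} = \frac{1}{-11 + p}$
$h = -120$
$J = 8$ ($J = 4 + 4 = 8$)
$Z = \frac{719}{6}$ ($Z = \frac{1}{-11 + 5} - -120 = \frac{1}{-6} + 120 = - \frac{1}{6} + 120 = \frac{719}{6} \approx 119.83$)
$Z + 0 \left(J - 4\right) = \frac{719}{6} + 0 \left(8 - 4\right) = \frac{719}{6} + 0 \cdot 4 = \frac{719}{6} + 0 = \frac{719}{6}$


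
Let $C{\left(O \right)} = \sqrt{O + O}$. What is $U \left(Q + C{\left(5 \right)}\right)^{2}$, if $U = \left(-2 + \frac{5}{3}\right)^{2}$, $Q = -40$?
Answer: $\frac{\left(40 - \sqrt{10}\right)^{2}}{9} \approx 150.78$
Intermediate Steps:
$C{\left(O \right)} = \sqrt{2} \sqrt{O}$ ($C{\left(O \right)} = \sqrt{2 O} = \sqrt{2} \sqrt{O}$)
$U = \frac{1}{9}$ ($U = \left(-2 + 5 \cdot \frac{1}{3}\right)^{2} = \left(-2 + \frac{5}{3}\right)^{2} = \left(- \frac{1}{3}\right)^{2} = \frac{1}{9} \approx 0.11111$)
$U \left(Q + C{\left(5 \right)}\right)^{2} = \frac{\left(-40 + \sqrt{2} \sqrt{5}\right)^{2}}{9} = \frac{\left(-40 + \sqrt{10}\right)^{2}}{9}$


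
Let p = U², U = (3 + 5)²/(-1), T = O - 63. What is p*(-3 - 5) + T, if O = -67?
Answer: -32898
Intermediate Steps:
T = -130 (T = -67 - 63 = -130)
U = -64 (U = 8²*(-1) = 64*(-1) = -64)
p = 4096 (p = (-64)² = 4096)
p*(-3 - 5) + T = 4096*(-3 - 5) - 130 = 4096*(-8) - 130 = -32768 - 130 = -32898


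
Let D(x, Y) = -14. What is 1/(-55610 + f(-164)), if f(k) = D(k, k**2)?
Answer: -1/55624 ≈ -1.7978e-5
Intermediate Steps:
f(k) = -14
1/(-55610 + f(-164)) = 1/(-55610 - 14) = 1/(-55624) = -1/55624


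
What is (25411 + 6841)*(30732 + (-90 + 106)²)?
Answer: 999424976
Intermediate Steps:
(25411 + 6841)*(30732 + (-90 + 106)²) = 32252*(30732 + 16²) = 32252*(30732 + 256) = 32252*30988 = 999424976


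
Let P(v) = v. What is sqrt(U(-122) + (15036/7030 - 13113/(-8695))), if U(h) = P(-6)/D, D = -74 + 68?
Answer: sqrt(57414010)/3515 ≈ 2.1557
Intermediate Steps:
D = -6
U(h) = 1 (U(h) = -6/(-6) = -6*(-1/6) = 1)
sqrt(U(-122) + (15036/7030 - 13113/(-8695))) = sqrt(1 + (15036/7030 - 13113/(-8695))) = sqrt(1 + (15036*(1/7030) - 13113*(-1/8695))) = sqrt(1 + (7518/3515 + 279/185)) = sqrt(1 + 12819/3515) = sqrt(16334/3515) = sqrt(57414010)/3515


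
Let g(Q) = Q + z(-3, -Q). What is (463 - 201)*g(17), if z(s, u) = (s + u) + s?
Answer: -1572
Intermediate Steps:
z(s, u) = u + 2*s
g(Q) = -6 (g(Q) = Q + (-Q + 2*(-3)) = Q + (-Q - 6) = Q + (-6 - Q) = -6)
(463 - 201)*g(17) = (463 - 201)*(-6) = 262*(-6) = -1572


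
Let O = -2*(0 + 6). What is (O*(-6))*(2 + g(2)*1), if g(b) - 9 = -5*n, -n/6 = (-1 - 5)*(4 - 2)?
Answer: -25128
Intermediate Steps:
n = 72 (n = -6*(-1 - 5)*(4 - 2) = -(-36)*2 = -6*(-12) = 72)
O = -12 (O = -2*6 = -12)
g(b) = -351 (g(b) = 9 - 5*72 = 9 - 360 = -351)
(O*(-6))*(2 + g(2)*1) = (-12*(-6))*(2 - 351*1) = 72*(2 - 351) = 72*(-349) = -25128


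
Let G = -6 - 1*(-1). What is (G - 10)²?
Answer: 225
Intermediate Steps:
G = -5 (G = -6 + 1 = -5)
(G - 10)² = (-5 - 10)² = (-15)² = 225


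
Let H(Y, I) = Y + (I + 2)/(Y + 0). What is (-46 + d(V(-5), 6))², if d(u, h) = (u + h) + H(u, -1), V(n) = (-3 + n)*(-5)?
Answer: 2563201/1600 ≈ 1602.0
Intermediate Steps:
V(n) = 15 - 5*n
H(Y, I) = Y + (2 + I)/Y
d(u, h) = h + u + (1 + u²)/u (d(u, h) = (u + h) + (2 - 1 + u²)/u = (h + u) + (1 + u²)/u = h + u + (1 + u²)/u)
(-46 + d(V(-5), 6))² = (-46 + (6 + 1/(15 - 5*(-5)) + 2*(15 - 5*(-5))))² = (-46 + (6 + 1/(15 + 25) + 2*(15 + 25)))² = (-46 + (6 + 1/40 + 2*40))² = (-46 + (6 + 1/40 + 80))² = (-46 + 3441/40)² = (1601/40)² = 2563201/1600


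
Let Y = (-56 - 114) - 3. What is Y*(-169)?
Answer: 29237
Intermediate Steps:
Y = -173 (Y = -170 - 3 = -173)
Y*(-169) = -173*(-169) = 29237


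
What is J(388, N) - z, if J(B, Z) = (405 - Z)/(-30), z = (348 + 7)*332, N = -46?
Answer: -3536251/30 ≈ -1.1788e+5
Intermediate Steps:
z = 117860 (z = 355*332 = 117860)
J(B, Z) = -27/2 + Z/30 (J(B, Z) = (405 - Z)*(-1/30) = -27/2 + Z/30)
J(388, N) - z = (-27/2 + (1/30)*(-46)) - 1*117860 = (-27/2 - 23/15) - 117860 = -451/30 - 117860 = -3536251/30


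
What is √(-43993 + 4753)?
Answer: 6*I*√1090 ≈ 198.09*I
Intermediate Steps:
√(-43993 + 4753) = √(-39240) = 6*I*√1090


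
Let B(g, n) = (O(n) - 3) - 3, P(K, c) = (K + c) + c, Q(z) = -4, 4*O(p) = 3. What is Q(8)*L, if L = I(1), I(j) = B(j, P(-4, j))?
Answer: 21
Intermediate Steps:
O(p) = 3/4 (O(p) = (1/4)*3 = 3/4)
P(K, c) = K + 2*c
B(g, n) = -21/4 (B(g, n) = (3/4 - 3) - 3 = -9/4 - 3 = -21/4)
I(j) = -21/4
L = -21/4 ≈ -5.2500
Q(8)*L = -4*(-21/4) = 21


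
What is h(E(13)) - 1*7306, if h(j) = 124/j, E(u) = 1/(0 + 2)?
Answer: -7058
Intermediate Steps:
E(u) = ½ (E(u) = 1/2 = ½)
h(E(13)) - 1*7306 = 124/(½) - 1*7306 = 124*2 - 7306 = 248 - 7306 = -7058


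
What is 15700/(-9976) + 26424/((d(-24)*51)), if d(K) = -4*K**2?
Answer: -3660449/2035104 ≈ -1.7987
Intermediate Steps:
15700/(-9976) + 26424/((d(-24)*51)) = 15700/(-9976) + 26424/((-4*(-24)**2*51)) = 15700*(-1/9976) + 26424/((-4*576*51)) = -3925/2494 + 26424/((-2304*51)) = -3925/2494 + 26424/(-117504) = -3925/2494 + 26424*(-1/117504) = -3925/2494 - 367/1632 = -3660449/2035104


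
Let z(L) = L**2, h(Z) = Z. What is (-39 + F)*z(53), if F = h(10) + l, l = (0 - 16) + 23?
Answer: -61798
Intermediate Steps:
l = 7 (l = -16 + 23 = 7)
F = 17 (F = 10 + 7 = 17)
(-39 + F)*z(53) = (-39 + 17)*53**2 = -22*2809 = -61798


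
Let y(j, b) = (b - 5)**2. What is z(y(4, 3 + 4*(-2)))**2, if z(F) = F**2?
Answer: 100000000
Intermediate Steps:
y(j, b) = (-5 + b)**2
z(y(4, 3 + 4*(-2)))**2 = (((-5 + (3 + 4*(-2)))**2)**2)**2 = (((-5 + (3 - 8))**2)**2)**2 = (((-5 - 5)**2)**2)**2 = (((-10)**2)**2)**2 = (100**2)**2 = 10000**2 = 100000000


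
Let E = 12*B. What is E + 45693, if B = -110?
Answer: 44373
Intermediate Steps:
E = -1320 (E = 12*(-110) = -1320)
E + 45693 = -1320 + 45693 = 44373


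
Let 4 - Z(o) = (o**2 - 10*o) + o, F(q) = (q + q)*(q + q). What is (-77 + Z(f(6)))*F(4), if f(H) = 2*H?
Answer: -6976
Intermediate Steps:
F(q) = 4*q**2 (F(q) = (2*q)*(2*q) = 4*q**2)
Z(o) = 4 - o**2 + 9*o (Z(o) = 4 - ((o**2 - 10*o) + o) = 4 - (o**2 - 9*o) = 4 + (-o**2 + 9*o) = 4 - o**2 + 9*o)
(-77 + Z(f(6)))*F(4) = (-77 + (4 - (2*6)**2 + 9*(2*6)))*(4*4**2) = (-77 + (4 - 1*12**2 + 9*12))*(4*16) = (-77 + (4 - 1*144 + 108))*64 = (-77 + (4 - 144 + 108))*64 = (-77 - 32)*64 = -109*64 = -6976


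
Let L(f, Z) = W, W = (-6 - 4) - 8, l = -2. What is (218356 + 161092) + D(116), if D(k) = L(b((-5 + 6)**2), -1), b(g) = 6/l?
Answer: 379430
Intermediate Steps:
b(g) = -3 (b(g) = 6/(-2) = 6*(-1/2) = -3)
W = -18 (W = -10 - 8 = -18)
L(f, Z) = -18
D(k) = -18
(218356 + 161092) + D(116) = (218356 + 161092) - 18 = 379448 - 18 = 379430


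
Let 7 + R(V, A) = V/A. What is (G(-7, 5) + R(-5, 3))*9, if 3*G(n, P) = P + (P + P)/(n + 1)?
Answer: -68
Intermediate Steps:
R(V, A) = -7 + V/A
G(n, P) = P/3 + 2*P/(3*(1 + n)) (G(n, P) = (P + (P + P)/(n + 1))/3 = (P + (2*P)/(1 + n))/3 = (P + 2*P/(1 + n))/3 = P/3 + 2*P/(3*(1 + n)))
(G(-7, 5) + R(-5, 3))*9 = ((1/3)*5*(3 - 7)/(1 - 7) + (-7 - 5/3))*9 = ((1/3)*5*(-4)/(-6) + (-7 - 5*1/3))*9 = ((1/3)*5*(-1/6)*(-4) + (-7 - 5/3))*9 = (10/9 - 26/3)*9 = -68/9*9 = -68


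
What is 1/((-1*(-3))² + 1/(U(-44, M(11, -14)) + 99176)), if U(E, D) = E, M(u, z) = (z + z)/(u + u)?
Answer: 99132/892189 ≈ 0.11111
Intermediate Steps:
M(u, z) = z/u (M(u, z) = (2*z)/((2*u)) = (2*z)*(1/(2*u)) = z/u)
1/((-1*(-3))² + 1/(U(-44, M(11, -14)) + 99176)) = 1/((-1*(-3))² + 1/(-44 + 99176)) = 1/(3² + 1/99132) = 1/(9 + 1/99132) = 1/(892189/99132) = 99132/892189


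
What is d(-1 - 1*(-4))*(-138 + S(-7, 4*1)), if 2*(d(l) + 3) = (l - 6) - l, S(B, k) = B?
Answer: 870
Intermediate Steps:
d(l) = -6 (d(l) = -3 + ((l - 6) - l)/2 = -3 + ((-6 + l) - l)/2 = -3 + (½)*(-6) = -3 - 3 = -6)
d(-1 - 1*(-4))*(-138 + S(-7, 4*1)) = -6*(-138 - 7) = -6*(-145) = 870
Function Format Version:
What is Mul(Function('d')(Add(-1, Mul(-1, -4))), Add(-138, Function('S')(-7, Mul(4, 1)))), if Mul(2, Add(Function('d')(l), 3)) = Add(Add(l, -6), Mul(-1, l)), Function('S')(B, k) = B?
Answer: 870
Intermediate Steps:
Function('d')(l) = -6 (Function('d')(l) = Add(-3, Mul(Rational(1, 2), Add(Add(l, -6), Mul(-1, l)))) = Add(-3, Mul(Rational(1, 2), Add(Add(-6, l), Mul(-1, l)))) = Add(-3, Mul(Rational(1, 2), -6)) = Add(-3, -3) = -6)
Mul(Function('d')(Add(-1, Mul(-1, -4))), Add(-138, Function('S')(-7, Mul(4, 1)))) = Mul(-6, Add(-138, -7)) = Mul(-6, -145) = 870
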